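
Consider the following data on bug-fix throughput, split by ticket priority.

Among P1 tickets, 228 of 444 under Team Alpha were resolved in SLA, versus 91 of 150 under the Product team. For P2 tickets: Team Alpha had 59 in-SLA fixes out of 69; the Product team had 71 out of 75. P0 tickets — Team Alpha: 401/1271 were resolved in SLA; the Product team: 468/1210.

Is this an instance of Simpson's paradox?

P1: Team Alpha 228/444 = 51.4%, the Product team 91/150 = 60.7% → the Product team
P2: Team Alpha 59/69 = 85.5%, the Product team 71/75 = 94.7% → the Product team
P0: Team Alpha 401/1271 = 31.5%, the Product team 468/1210 = 38.7% → the Product team
Overall: Team Alpha 688/1784 = 38.6%, the Product team 630/1435 = 43.9% → the Product team
The Product team wins overall and in every ticket group — no reversal.

No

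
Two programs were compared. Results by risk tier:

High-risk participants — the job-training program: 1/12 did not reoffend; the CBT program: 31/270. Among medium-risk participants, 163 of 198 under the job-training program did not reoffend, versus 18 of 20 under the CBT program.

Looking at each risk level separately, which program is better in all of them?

High-risk: the job-training program 1/12 = 8.3%, the CBT program 31/270 = 11.5% → the CBT program
Medium-risk: the job-training program 163/198 = 82.3%, the CBT program 18/20 = 90.0% → the CBT program
The CBT program has the higher rate in both groups.

the CBT program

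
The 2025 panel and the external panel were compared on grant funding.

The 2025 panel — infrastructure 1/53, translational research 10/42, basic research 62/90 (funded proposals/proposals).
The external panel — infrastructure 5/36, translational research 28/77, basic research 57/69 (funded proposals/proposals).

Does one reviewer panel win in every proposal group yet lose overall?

Infrastructure: the 2025 panel 1/53 = 1.9%, the external panel 5/36 = 13.9% → the external panel
Translational research: the 2025 panel 10/42 = 23.8%, the external panel 28/77 = 36.4% → the external panel
Basic research: the 2025 panel 62/90 = 68.9%, the external panel 57/69 = 82.6% → the external panel
Overall: the 2025 panel 73/185 = 39.5%, the external panel 90/182 = 49.5% → the external panel
The external panel wins overall and in every proposal group — no reversal.

No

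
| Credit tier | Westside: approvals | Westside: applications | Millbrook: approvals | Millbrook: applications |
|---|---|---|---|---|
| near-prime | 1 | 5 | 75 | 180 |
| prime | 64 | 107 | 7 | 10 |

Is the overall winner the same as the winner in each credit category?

Near-prime: Westside 1/5 = 20.0%, Millbrook 75/180 = 41.7% → Millbrook
Prime: Westside 64/107 = 59.8%, Millbrook 7/10 = 70.0% → Millbrook
Overall: Westside 65/112 = 58.0%, Millbrook 82/190 = 43.2% → Westside
Millbrook wins each credit group but Westside wins overall — the comparison reverses. Millbrook's applications skew toward near-prime, which has a lower base rate.

No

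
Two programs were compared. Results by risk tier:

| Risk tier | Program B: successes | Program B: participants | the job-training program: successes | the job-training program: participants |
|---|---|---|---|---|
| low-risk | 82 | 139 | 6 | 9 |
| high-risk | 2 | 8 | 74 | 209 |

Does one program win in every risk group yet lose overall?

Yes

Low-risk: Program B 82/139 = 59.0%, the job-training program 6/9 = 66.7% → the job-training program
High-risk: Program B 2/8 = 25.0%, the job-training program 74/209 = 35.4% → the job-training program
Overall: Program B 84/147 = 57.1%, the job-training program 80/218 = 36.7% → Program B
The job-training program wins each risk group but Program B wins overall — the comparison reverses. The job-training program's participants skew toward high-risk, which has a lower base rate.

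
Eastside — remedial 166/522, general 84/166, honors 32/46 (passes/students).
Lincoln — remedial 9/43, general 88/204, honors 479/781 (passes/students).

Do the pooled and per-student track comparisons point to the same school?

No

Remedial: Eastside 166/522 = 31.8%, Lincoln 9/43 = 20.9% → Eastside
General: Eastside 84/166 = 50.6%, Lincoln 88/204 = 43.1% → Eastside
Honors: Eastside 32/46 = 69.6%, Lincoln 479/781 = 61.3% → Eastside
Overall: Eastside 282/734 = 38.4%, Lincoln 576/1028 = 56.0% → Lincoln
Eastside wins each student group but Lincoln wins overall — the comparison reverses. Eastside's students skew toward remedial, which has a lower base rate.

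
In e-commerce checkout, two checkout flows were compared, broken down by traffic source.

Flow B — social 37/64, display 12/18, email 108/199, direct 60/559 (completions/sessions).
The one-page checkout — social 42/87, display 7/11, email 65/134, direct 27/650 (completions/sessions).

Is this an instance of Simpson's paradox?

No

Social: Flow B 37/64 = 57.8%, the one-page checkout 42/87 = 48.3% → Flow B
Display: Flow B 12/18 = 66.7%, the one-page checkout 7/11 = 63.6% → Flow B
Email: Flow B 108/199 = 54.3%, the one-page checkout 65/134 = 48.5% → Flow B
Direct: Flow B 60/559 = 10.7%, the one-page checkout 27/650 = 4.2% → Flow B
Overall: Flow B 217/840 = 25.8%, the one-page checkout 141/882 = 16.0% → Flow B
Flow B wins overall and in every traffic group — no reversal.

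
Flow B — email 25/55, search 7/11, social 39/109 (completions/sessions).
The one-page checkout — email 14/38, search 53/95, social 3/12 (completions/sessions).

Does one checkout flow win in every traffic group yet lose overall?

Yes

Email: Flow B 25/55 = 45.5%, the one-page checkout 14/38 = 36.8% → Flow B
Search: Flow B 7/11 = 63.6%, the one-page checkout 53/95 = 55.8% → Flow B
Social: Flow B 39/109 = 35.8%, the one-page checkout 3/12 = 25.0% → Flow B
Overall: Flow B 71/175 = 40.6%, the one-page checkout 70/145 = 48.3% → the one-page checkout
Flow B wins each traffic group but the one-page checkout wins overall — the comparison reverses. Flow B's sessions skew toward social, which has a lower base rate.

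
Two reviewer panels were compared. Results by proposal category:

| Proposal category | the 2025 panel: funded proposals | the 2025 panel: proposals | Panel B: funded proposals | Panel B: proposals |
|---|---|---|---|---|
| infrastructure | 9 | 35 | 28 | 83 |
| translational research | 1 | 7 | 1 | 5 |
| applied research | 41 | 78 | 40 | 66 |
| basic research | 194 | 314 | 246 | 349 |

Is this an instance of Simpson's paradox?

Infrastructure: the 2025 panel 9/35 = 25.7%, Panel B 28/83 = 33.7% → Panel B
Translational research: the 2025 panel 1/7 = 14.3%, Panel B 1/5 = 20.0% → Panel B
Applied research: the 2025 panel 41/78 = 52.6%, Panel B 40/66 = 60.6% → Panel B
Basic research: the 2025 panel 194/314 = 61.8%, Panel B 246/349 = 70.5% → Panel B
Overall: the 2025 panel 245/434 = 56.5%, Panel B 315/503 = 62.6% → Panel B
Panel B wins overall and in every proposal group — no reversal.

No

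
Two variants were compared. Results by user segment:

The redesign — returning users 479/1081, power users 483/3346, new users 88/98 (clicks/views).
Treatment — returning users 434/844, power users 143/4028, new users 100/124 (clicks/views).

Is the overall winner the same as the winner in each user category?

No

Returning users: the redesign 479/1081 = 44.3%, Treatment 434/844 = 51.4% → Treatment
Power users: the redesign 483/3346 = 14.4%, Treatment 143/4028 = 3.6% → the redesign
New users: the redesign 88/98 = 89.8%, Treatment 100/124 = 80.6% → the redesign
Overall: the redesign 1050/4525 = 23.2%, Treatment 677/4996 = 13.6% → the redesign
Neither sweeps: the redesign wins 2 of 3 groups, Treatment wins 1. The redesign wins overall but not every group — no Simpson reversal.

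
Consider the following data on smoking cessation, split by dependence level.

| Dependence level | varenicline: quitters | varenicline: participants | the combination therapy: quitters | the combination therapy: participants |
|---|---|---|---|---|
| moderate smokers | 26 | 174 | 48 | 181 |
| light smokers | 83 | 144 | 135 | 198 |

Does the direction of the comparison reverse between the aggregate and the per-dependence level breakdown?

Moderate smokers: varenicline 26/174 = 14.9%, the combination therapy 48/181 = 26.5% → the combination therapy
Light smokers: varenicline 83/144 = 57.6%, the combination therapy 135/198 = 68.2% → the combination therapy
Overall: varenicline 109/318 = 34.3%, the combination therapy 183/379 = 48.3% → the combination therapy
The combination therapy wins overall and in every dependence group — no reversal.

No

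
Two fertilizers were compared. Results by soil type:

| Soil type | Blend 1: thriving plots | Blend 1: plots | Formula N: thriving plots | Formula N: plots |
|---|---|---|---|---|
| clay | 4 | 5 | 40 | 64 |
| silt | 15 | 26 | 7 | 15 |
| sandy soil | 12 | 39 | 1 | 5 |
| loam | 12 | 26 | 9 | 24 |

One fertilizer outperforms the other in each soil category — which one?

Clay: Blend 1 4/5 = 80.0%, Formula N 40/64 = 62.5% → Blend 1
Silt: Blend 1 15/26 = 57.7%, Formula N 7/15 = 46.7% → Blend 1
Sandy soil: Blend 1 12/39 = 30.8%, Formula N 1/5 = 20.0% → Blend 1
Loam: Blend 1 12/26 = 46.2%, Formula N 9/24 = 37.5% → Blend 1
Blend 1 has the higher rate in all 4 groups.

Blend 1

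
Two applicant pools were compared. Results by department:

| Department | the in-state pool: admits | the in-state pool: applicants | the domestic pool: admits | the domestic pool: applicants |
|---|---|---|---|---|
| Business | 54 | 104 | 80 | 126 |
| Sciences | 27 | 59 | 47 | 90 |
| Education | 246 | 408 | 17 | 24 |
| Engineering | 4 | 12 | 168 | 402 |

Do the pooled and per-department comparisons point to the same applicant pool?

No

Business: the in-state pool 54/104 = 51.9%, the domestic pool 80/126 = 63.5% → the domestic pool
Sciences: the in-state pool 27/59 = 45.8%, the domestic pool 47/90 = 52.2% → the domestic pool
Education: the in-state pool 246/408 = 60.3%, the domestic pool 17/24 = 70.8% → the domestic pool
Engineering: the in-state pool 4/12 = 33.3%, the domestic pool 168/402 = 41.8% → the domestic pool
Overall: the in-state pool 331/583 = 56.8%, the domestic pool 312/642 = 48.6% → the in-state pool
The domestic pool wins each department group but the in-state pool wins overall — the comparison reverses. The domestic pool's applicants skew toward Engineering, which has a lower base rate.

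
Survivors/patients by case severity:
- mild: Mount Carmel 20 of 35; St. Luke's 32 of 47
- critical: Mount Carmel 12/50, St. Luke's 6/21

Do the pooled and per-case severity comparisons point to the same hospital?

Mild: Mount Carmel 20/35 = 57.1%, St. Luke's 32/47 = 68.1% → St. Luke's
Critical: Mount Carmel 12/50 = 24.0%, St. Luke's 6/21 = 28.6% → St. Luke's
Overall: Mount Carmel 32/85 = 37.6%, St. Luke's 38/68 = 55.9% → St. Luke's
St. Luke's wins overall and in every case group — no reversal.

Yes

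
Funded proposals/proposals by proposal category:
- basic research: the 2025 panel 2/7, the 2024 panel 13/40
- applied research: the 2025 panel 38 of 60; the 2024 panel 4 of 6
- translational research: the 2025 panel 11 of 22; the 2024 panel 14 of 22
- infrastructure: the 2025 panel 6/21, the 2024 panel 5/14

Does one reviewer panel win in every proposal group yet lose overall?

Basic research: the 2025 panel 2/7 = 28.6%, the 2024 panel 13/40 = 32.5% → the 2024 panel
Applied research: the 2025 panel 38/60 = 63.3%, the 2024 panel 4/6 = 66.7% → the 2024 panel
Translational research: the 2025 panel 11/22 = 50.0%, the 2024 panel 14/22 = 63.6% → the 2024 panel
Infrastructure: the 2025 panel 6/21 = 28.6%, the 2024 panel 5/14 = 35.7% → the 2024 panel
Overall: the 2025 panel 57/110 = 51.8%, the 2024 panel 36/82 = 43.9% → the 2025 panel
The 2024 panel wins each proposal group but the 2025 panel wins overall — the comparison reverses. The 2024 panel's proposals skew toward basic research, which has a lower base rate.

Yes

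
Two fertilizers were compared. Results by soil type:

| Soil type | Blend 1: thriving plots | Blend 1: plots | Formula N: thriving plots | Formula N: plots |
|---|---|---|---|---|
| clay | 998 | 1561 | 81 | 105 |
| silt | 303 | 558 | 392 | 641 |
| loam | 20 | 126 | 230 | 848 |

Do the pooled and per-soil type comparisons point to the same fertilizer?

Clay: Blend 1 998/1561 = 63.9%, Formula N 81/105 = 77.1% → Formula N
Silt: Blend 1 303/558 = 54.3%, Formula N 392/641 = 61.2% → Formula N
Loam: Blend 1 20/126 = 15.9%, Formula N 230/848 = 27.1% → Formula N
Overall: Blend 1 1321/2245 = 58.8%, Formula N 703/1594 = 44.1% → Blend 1
Formula N wins each soil group but Blend 1 wins overall — the comparison reverses. Formula N's plots skew toward loam, which has a lower base rate.

No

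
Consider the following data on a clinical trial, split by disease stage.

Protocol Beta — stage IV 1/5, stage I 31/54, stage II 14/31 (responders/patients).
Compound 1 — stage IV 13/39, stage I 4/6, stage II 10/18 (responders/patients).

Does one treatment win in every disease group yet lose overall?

Stage IV: Protocol Beta 1/5 = 20.0%, Compound 1 13/39 = 33.3% → Compound 1
Stage I: Protocol Beta 31/54 = 57.4%, Compound 1 4/6 = 66.7% → Compound 1
Stage II: Protocol Beta 14/31 = 45.2%, Compound 1 10/18 = 55.6% → Compound 1
Overall: Protocol Beta 46/90 = 51.1%, Compound 1 27/63 = 42.9% → Protocol Beta
Compound 1 wins each disease group but Protocol Beta wins overall — the comparison reverses. Compound 1's patients skew toward stage IV, which has a lower base rate.

Yes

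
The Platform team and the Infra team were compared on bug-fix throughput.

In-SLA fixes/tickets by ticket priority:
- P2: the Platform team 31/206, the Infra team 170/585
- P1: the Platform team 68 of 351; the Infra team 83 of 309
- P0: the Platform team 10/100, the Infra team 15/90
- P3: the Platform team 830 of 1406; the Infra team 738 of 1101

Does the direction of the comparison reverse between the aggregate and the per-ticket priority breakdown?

No

P2: the Platform team 31/206 = 15.0%, the Infra team 170/585 = 29.1% → the Infra team
P1: the Platform team 68/351 = 19.4%, the Infra team 83/309 = 26.9% → the Infra team
P0: the Platform team 10/100 = 10.0%, the Infra team 15/90 = 16.7% → the Infra team
P3: the Platform team 830/1406 = 59.0%, the Infra team 738/1101 = 67.0% → the Infra team
Overall: the Platform team 939/2063 = 45.5%, the Infra team 1006/2085 = 48.2% → the Infra team
The Infra team wins overall and in every ticket group — no reversal.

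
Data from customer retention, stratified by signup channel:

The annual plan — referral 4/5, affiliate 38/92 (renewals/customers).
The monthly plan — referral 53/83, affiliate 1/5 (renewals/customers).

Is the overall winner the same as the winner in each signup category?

Referral: the annual plan 4/5 = 80.0%, the monthly plan 53/83 = 63.9% → the annual plan
Affiliate: the annual plan 38/92 = 41.3%, the monthly plan 1/5 = 20.0% → the annual plan
Overall: the annual plan 42/97 = 43.3%, the monthly plan 54/88 = 61.4% → the monthly plan
The annual plan wins each signup group but the monthly plan wins overall — the comparison reverses. The annual plan's customers skew toward affiliate, which has a lower base rate.

No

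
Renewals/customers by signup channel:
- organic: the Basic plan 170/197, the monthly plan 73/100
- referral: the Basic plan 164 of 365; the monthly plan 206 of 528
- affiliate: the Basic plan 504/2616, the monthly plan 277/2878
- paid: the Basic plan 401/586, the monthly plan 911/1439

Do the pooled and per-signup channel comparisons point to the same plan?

Yes

Organic: the Basic plan 170/197 = 86.3%, the monthly plan 73/100 = 73.0% → the Basic plan
Referral: the Basic plan 164/365 = 44.9%, the monthly plan 206/528 = 39.0% → the Basic plan
Affiliate: the Basic plan 504/2616 = 19.3%, the monthly plan 277/2878 = 9.6% → the Basic plan
Paid: the Basic plan 401/586 = 68.4%, the monthly plan 911/1439 = 63.3% → the Basic plan
Overall: the Basic plan 1239/3764 = 32.9%, the monthly plan 1467/4945 = 29.7% → the Basic plan
The Basic plan wins overall and in every signup group — no reversal.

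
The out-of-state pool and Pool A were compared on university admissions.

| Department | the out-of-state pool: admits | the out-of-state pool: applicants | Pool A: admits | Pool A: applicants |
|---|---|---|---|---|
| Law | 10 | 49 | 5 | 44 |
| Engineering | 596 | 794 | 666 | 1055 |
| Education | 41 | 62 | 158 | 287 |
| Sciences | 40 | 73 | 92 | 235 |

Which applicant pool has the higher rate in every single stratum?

Law: the out-of-state pool 10/49 = 20.4%, Pool A 5/44 = 11.4% → the out-of-state pool
Engineering: the out-of-state pool 596/794 = 75.1%, Pool A 666/1055 = 63.1% → the out-of-state pool
Education: the out-of-state pool 41/62 = 66.1%, Pool A 158/287 = 55.1% → the out-of-state pool
Sciences: the out-of-state pool 40/73 = 54.8%, Pool A 92/235 = 39.1% → the out-of-state pool
The out-of-state pool has the higher rate in all 4 groups.

the out-of-state pool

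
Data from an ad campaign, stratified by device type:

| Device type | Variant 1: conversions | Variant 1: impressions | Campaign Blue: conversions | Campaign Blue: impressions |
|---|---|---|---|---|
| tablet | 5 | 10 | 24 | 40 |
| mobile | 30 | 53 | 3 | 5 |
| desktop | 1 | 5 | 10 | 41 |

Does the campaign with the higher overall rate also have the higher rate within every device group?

No

Tablet: Variant 1 5/10 = 50.0%, Campaign Blue 24/40 = 60.0% → Campaign Blue
Mobile: Variant 1 30/53 = 56.6%, Campaign Blue 3/5 = 60.0% → Campaign Blue
Desktop: Variant 1 1/5 = 20.0%, Campaign Blue 10/41 = 24.4% → Campaign Blue
Overall: Variant 1 36/68 = 52.9%, Campaign Blue 37/86 = 43.0% → Variant 1
Campaign Blue wins each device group but Variant 1 wins overall — the comparison reverses. Campaign Blue's impressions skew toward desktop, which has a lower base rate.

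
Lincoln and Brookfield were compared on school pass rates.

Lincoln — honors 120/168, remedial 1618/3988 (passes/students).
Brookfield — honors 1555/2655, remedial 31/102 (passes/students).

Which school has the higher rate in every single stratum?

Honors: Lincoln 120/168 = 71.4%, Brookfield 1555/2655 = 58.6% → Lincoln
Remedial: Lincoln 1618/3988 = 40.6%, Brookfield 31/102 = 30.4% → Lincoln
Lincoln has the higher rate in both groups.

Lincoln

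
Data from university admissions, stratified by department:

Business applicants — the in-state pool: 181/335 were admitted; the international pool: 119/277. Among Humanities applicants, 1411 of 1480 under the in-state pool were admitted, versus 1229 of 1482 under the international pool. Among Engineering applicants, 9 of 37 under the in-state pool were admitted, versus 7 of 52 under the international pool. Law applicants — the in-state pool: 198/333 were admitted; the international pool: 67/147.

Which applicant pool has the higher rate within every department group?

Business: the in-state pool 181/335 = 54.0%, the international pool 119/277 = 43.0% → the in-state pool
Humanities: the in-state pool 1411/1480 = 95.3%, the international pool 1229/1482 = 82.9% → the in-state pool
Engineering: the in-state pool 9/37 = 24.3%, the international pool 7/52 = 13.5% → the in-state pool
Law: the in-state pool 198/333 = 59.5%, the international pool 67/147 = 45.6% → the in-state pool
The in-state pool has the higher rate in all 4 groups.

the in-state pool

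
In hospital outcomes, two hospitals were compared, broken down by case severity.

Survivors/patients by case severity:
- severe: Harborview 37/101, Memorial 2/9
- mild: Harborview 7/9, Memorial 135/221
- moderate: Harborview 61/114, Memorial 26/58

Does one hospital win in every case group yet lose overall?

Severe: Harborview 37/101 = 36.6%, Memorial 2/9 = 22.2% → Harborview
Mild: Harborview 7/9 = 77.8%, Memorial 135/221 = 61.1% → Harborview
Moderate: Harborview 61/114 = 53.5%, Memorial 26/58 = 44.8% → Harborview
Overall: Harborview 105/224 = 46.9%, Memorial 163/288 = 56.6% → Memorial
Harborview wins each case group but Memorial wins overall — the comparison reverses. Harborview's patients skew toward severe, which has a lower base rate.

Yes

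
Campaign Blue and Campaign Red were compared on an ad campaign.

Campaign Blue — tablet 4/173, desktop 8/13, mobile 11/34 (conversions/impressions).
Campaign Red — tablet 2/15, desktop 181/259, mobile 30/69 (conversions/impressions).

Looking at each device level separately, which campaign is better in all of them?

Campaign Red

Tablet: Campaign Blue 4/173 = 2.3%, Campaign Red 2/15 = 13.3% → Campaign Red
Desktop: Campaign Blue 8/13 = 61.5%, Campaign Red 181/259 = 69.9% → Campaign Red
Mobile: Campaign Blue 11/34 = 32.4%, Campaign Red 30/69 = 43.5% → Campaign Red
Campaign Red has the higher rate in all 3 groups.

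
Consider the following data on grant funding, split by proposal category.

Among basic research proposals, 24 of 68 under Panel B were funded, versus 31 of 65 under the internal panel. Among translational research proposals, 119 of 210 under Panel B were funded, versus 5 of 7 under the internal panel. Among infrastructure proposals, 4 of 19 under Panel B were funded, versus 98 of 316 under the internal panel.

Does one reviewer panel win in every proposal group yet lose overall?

Yes

Basic research: Panel B 24/68 = 35.3%, the internal panel 31/65 = 47.7% → the internal panel
Translational research: Panel B 119/210 = 56.7%, the internal panel 5/7 = 71.4% → the internal panel
Infrastructure: Panel B 4/19 = 21.1%, the internal panel 98/316 = 31.0% → the internal panel
Overall: Panel B 147/297 = 49.5%, the internal panel 134/388 = 34.5% → Panel B
The internal panel wins each proposal group but Panel B wins overall — the comparison reverses. The internal panel's proposals skew toward infrastructure, which has a lower base rate.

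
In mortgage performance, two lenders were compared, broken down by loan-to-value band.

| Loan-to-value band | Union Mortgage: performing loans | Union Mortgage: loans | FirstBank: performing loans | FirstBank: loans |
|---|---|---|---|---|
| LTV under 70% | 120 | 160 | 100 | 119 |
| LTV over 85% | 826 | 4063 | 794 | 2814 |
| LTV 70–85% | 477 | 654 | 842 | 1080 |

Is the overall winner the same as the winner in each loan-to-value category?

LTV under 70%: Union Mortgage 120/160 = 75.0%, FirstBank 100/119 = 84.0% → FirstBank
LTV over 85%: Union Mortgage 826/4063 = 20.3%, FirstBank 794/2814 = 28.2% → FirstBank
LTV 70–85%: Union Mortgage 477/654 = 72.9%, FirstBank 842/1080 = 78.0% → FirstBank
Overall: Union Mortgage 1423/4877 = 29.2%, FirstBank 1736/4013 = 43.3% → FirstBank
FirstBank wins overall and in every loan-to-value group — no reversal.

Yes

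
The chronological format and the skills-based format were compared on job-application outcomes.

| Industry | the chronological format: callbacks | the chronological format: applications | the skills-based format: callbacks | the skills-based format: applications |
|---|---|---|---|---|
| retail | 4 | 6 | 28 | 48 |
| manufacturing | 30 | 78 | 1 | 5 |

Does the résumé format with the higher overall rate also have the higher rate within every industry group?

Retail: the chronological format 4/6 = 66.7%, the skills-based format 28/48 = 58.3% → the chronological format
Manufacturing: the chronological format 30/78 = 38.5%, the skills-based format 1/5 = 20.0% → the chronological format
Overall: the chronological format 34/84 = 40.5%, the skills-based format 29/53 = 54.7% → the skills-based format
The chronological format wins each industry group but the skills-based format wins overall — the comparison reverses. The chronological format's applications skew toward manufacturing, which has a lower base rate.

No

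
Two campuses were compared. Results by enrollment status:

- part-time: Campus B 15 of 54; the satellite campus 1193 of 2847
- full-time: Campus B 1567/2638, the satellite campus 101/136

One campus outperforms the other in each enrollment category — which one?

the satellite campus

Part-time: Campus B 15/54 = 27.8%, the satellite campus 1193/2847 = 41.9% → the satellite campus
Full-time: Campus B 1567/2638 = 59.4%, the satellite campus 101/136 = 74.3% → the satellite campus
The satellite campus has the higher rate in both groups.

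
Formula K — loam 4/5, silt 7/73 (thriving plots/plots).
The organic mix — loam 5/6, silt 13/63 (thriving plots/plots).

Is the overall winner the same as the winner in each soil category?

Yes

Loam: Formula K 4/5 = 80.0%, the organic mix 5/6 = 83.3% → the organic mix
Silt: Formula K 7/73 = 9.6%, the organic mix 13/63 = 20.6% → the organic mix
Overall: Formula K 11/78 = 14.1%, the organic mix 18/69 = 26.1% → the organic mix
The organic mix wins overall and in every soil group — no reversal.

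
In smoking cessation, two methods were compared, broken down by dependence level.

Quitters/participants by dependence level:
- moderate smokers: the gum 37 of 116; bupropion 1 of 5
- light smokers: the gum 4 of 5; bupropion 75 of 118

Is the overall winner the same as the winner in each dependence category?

Moderate smokers: the gum 37/116 = 31.9%, bupropion 1/5 = 20.0% → the gum
Light smokers: the gum 4/5 = 80.0%, bupropion 75/118 = 63.6% → the gum
Overall: the gum 41/121 = 33.9%, bupropion 76/123 = 61.8% → bupropion
The gum wins each dependence group but bupropion wins overall — the comparison reverses. The gum's participants skew toward moderate smokers, which has a lower base rate.

No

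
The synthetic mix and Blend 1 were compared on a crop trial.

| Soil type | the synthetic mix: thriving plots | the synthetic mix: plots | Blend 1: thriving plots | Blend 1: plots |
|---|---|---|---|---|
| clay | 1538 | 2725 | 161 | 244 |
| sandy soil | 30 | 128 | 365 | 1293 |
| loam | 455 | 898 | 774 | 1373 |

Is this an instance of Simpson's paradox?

Yes

Clay: the synthetic mix 1538/2725 = 56.4%, Blend 1 161/244 = 66.0% → Blend 1
Sandy soil: the synthetic mix 30/128 = 23.4%, Blend 1 365/1293 = 28.2% → Blend 1
Loam: the synthetic mix 455/898 = 50.7%, Blend 1 774/1373 = 56.4% → Blend 1
Overall: the synthetic mix 2023/3751 = 53.9%, Blend 1 1300/2910 = 44.7% → the synthetic mix
Blend 1 wins each soil group but the synthetic mix wins overall — the comparison reverses. Blend 1's plots skew toward sandy soil, which has a lower base rate.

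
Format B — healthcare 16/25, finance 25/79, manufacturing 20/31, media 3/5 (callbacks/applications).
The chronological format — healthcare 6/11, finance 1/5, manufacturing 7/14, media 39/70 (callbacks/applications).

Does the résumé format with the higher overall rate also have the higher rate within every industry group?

Healthcare: Format B 16/25 = 64.0%, the chronological format 6/11 = 54.5% → Format B
Finance: Format B 25/79 = 31.6%, the chronological format 1/5 = 20.0% → Format B
Manufacturing: Format B 20/31 = 64.5%, the chronological format 7/14 = 50.0% → Format B
Media: Format B 3/5 = 60.0%, the chronological format 39/70 = 55.7% → Format B
Overall: Format B 64/140 = 45.7%, the chronological format 53/100 = 53.0% → the chronological format
Format B wins each industry group but the chronological format wins overall — the comparison reverses. Format B's applications skew toward finance, which has a lower base rate.

No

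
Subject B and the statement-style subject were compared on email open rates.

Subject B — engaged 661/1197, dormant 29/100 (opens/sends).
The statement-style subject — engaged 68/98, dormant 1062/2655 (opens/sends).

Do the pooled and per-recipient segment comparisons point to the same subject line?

Engaged: Subject B 661/1197 = 55.2%, the statement-style subject 68/98 = 69.4% → the statement-style subject
Dormant: Subject B 29/100 = 29.0%, the statement-style subject 1062/2655 = 40.0% → the statement-style subject
Overall: Subject B 690/1297 = 53.2%, the statement-style subject 1130/2753 = 41.0% → Subject B
The statement-style subject wins each recipient group but Subject B wins overall — the comparison reverses. The statement-style subject's sends skew toward dormant, which has a lower base rate.

No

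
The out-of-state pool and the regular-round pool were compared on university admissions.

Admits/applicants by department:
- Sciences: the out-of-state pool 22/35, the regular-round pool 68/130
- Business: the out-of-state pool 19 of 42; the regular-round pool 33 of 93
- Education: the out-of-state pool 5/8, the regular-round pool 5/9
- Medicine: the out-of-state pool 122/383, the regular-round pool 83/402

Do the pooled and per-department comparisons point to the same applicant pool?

Yes

Sciences: the out-of-state pool 22/35 = 62.9%, the regular-round pool 68/130 = 52.3% → the out-of-state pool
Business: the out-of-state pool 19/42 = 45.2%, the regular-round pool 33/93 = 35.5% → the out-of-state pool
Education: the out-of-state pool 5/8 = 62.5%, the regular-round pool 5/9 = 55.6% → the out-of-state pool
Medicine: the out-of-state pool 122/383 = 31.9%, the regular-round pool 83/402 = 20.6% → the out-of-state pool
Overall: the out-of-state pool 168/468 = 35.9%, the regular-round pool 189/634 = 29.8% → the out-of-state pool
The out-of-state pool wins overall and in every department group — no reversal.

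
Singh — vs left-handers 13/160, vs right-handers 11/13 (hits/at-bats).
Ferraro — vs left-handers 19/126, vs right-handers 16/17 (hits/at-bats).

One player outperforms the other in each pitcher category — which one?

Ferraro

Vs left-handers: Singh 13/160 = 8.1%, Ferraro 19/126 = 15.1% → Ferraro
Vs right-handers: Singh 11/13 = 84.6%, Ferraro 16/17 = 94.1% → Ferraro
Ferraro has the higher rate in both groups.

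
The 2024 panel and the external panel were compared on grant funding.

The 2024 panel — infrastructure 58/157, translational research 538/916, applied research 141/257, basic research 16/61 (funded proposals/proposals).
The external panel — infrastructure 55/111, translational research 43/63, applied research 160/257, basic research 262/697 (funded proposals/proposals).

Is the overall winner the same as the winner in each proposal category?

Infrastructure: the 2024 panel 58/157 = 36.9%, the external panel 55/111 = 49.5% → the external panel
Translational research: the 2024 panel 538/916 = 58.7%, the external panel 43/63 = 68.3% → the external panel
Applied research: the 2024 panel 141/257 = 54.9%, the external panel 160/257 = 62.3% → the external panel
Basic research: the 2024 panel 16/61 = 26.2%, the external panel 262/697 = 37.6% → the external panel
Overall: the 2024 panel 753/1391 = 54.1%, the external panel 520/1128 = 46.1% → the 2024 panel
The external panel wins each proposal group but the 2024 panel wins overall — the comparison reverses. The external panel's proposals skew toward basic research, which has a lower base rate.

No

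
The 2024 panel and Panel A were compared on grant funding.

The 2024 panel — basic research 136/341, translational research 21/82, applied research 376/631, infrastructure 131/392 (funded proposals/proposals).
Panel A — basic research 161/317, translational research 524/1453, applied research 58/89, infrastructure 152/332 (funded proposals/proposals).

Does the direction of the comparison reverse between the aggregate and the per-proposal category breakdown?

Yes

Basic research: the 2024 panel 136/341 = 39.9%, Panel A 161/317 = 50.8% → Panel A
Translational research: the 2024 panel 21/82 = 25.6%, Panel A 524/1453 = 36.1% → Panel A
Applied research: the 2024 panel 376/631 = 59.6%, Panel A 58/89 = 65.2% → Panel A
Infrastructure: the 2024 panel 131/392 = 33.4%, Panel A 152/332 = 45.8% → Panel A
Overall: the 2024 panel 664/1446 = 45.9%, Panel A 895/2191 = 40.8% → the 2024 panel
Panel A wins each proposal group but the 2024 panel wins overall — the comparison reverses. Panel A's proposals skew toward translational research, which has a lower base rate.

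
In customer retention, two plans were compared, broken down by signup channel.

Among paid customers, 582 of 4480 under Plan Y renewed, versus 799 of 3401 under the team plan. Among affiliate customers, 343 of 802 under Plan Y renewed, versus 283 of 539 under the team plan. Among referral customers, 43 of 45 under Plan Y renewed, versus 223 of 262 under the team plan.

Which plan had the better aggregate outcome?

Paid: Plan Y 582/4480 = 13.0%, the team plan 799/3401 = 23.5% → the team plan
Affiliate: Plan Y 343/802 = 42.8%, the team plan 283/539 = 52.5% → the team plan
Referral: Plan Y 43/45 = 95.6%, the team plan 223/262 = 85.1% → Plan Y
Overall: Plan Y 968/5327 = 18.2%, the team plan 1305/4202 = 31.1% → the team plan
(Neither sweeps every signup group, but the team plan has the higher pooled rate.)

the team plan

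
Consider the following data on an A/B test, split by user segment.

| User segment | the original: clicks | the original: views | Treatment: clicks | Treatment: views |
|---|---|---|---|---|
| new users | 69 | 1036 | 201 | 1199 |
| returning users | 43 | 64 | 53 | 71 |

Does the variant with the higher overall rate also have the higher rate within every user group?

New users: the original 69/1036 = 6.7%, Treatment 201/1199 = 16.8% → Treatment
Returning users: the original 43/64 = 67.2%, Treatment 53/71 = 74.6% → Treatment
Overall: the original 112/1100 = 10.2%, Treatment 254/1270 = 20.0% → Treatment
Treatment wins overall and in every user group — no reversal.

Yes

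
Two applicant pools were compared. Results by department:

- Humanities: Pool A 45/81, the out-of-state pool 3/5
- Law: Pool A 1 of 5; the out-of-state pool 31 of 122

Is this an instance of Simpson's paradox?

Yes

Humanities: Pool A 45/81 = 55.6%, the out-of-state pool 3/5 = 60.0% → the out-of-state pool
Law: Pool A 1/5 = 20.0%, the out-of-state pool 31/122 = 25.4% → the out-of-state pool
Overall: Pool A 46/86 = 53.5%, the out-of-state pool 34/127 = 26.8% → Pool A
The out-of-state pool wins each department group but Pool A wins overall — the comparison reverses. The out-of-state pool's applicants skew toward Law, which has a lower base rate.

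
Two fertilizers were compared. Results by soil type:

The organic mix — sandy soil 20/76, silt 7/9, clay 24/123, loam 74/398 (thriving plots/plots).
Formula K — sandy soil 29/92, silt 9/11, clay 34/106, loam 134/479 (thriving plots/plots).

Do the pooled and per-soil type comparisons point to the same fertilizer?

Sandy soil: the organic mix 20/76 = 26.3%, Formula K 29/92 = 31.5% → Formula K
Silt: the organic mix 7/9 = 77.8%, Formula K 9/11 = 81.8% → Formula K
Clay: the organic mix 24/123 = 19.5%, Formula K 34/106 = 32.1% → Formula K
Loam: the organic mix 74/398 = 18.6%, Formula K 134/479 = 28.0% → Formula K
Overall: the organic mix 125/606 = 20.6%, Formula K 206/688 = 29.9% → Formula K
Formula K wins overall and in every soil group — no reversal.

Yes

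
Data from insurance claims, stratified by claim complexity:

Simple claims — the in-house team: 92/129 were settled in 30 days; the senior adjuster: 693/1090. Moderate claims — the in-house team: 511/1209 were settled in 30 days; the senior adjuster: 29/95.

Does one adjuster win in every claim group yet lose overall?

Simple: the in-house team 92/129 = 71.3%, the senior adjuster 693/1090 = 63.6% → the in-house team
Moderate: the in-house team 511/1209 = 42.3%, the senior adjuster 29/95 = 30.5% → the in-house team
Overall: the in-house team 603/1338 = 45.1%, the senior adjuster 722/1185 = 60.9% → the senior adjuster
The in-house team wins each claim group but the senior adjuster wins overall — the comparison reverses. The in-house team's claims skew toward moderate, which has a lower base rate.

Yes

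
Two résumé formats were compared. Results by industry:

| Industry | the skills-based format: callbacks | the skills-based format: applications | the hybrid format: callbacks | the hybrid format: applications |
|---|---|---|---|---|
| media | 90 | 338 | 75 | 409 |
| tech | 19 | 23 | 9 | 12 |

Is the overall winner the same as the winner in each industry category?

Media: the skills-based format 90/338 = 26.6%, the hybrid format 75/409 = 18.3% → the skills-based format
Tech: the skills-based format 19/23 = 82.6%, the hybrid format 9/12 = 75.0% → the skills-based format
Overall: the skills-based format 109/361 = 30.2%, the hybrid format 84/421 = 20.0% → the skills-based format
The skills-based format wins overall and in every industry group — no reversal.

Yes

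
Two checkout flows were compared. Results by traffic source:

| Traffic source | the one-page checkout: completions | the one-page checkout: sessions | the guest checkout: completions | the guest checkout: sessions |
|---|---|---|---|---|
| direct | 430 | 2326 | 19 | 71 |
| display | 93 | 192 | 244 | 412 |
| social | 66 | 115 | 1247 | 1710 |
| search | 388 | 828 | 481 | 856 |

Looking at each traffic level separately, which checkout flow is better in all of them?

the guest checkout

Direct: the one-page checkout 430/2326 = 18.5%, the guest checkout 19/71 = 26.8% → the guest checkout
Display: the one-page checkout 93/192 = 48.4%, the guest checkout 244/412 = 59.2% → the guest checkout
Social: the one-page checkout 66/115 = 57.4%, the guest checkout 1247/1710 = 72.9% → the guest checkout
Search: the one-page checkout 388/828 = 46.9%, the guest checkout 481/856 = 56.2% → the guest checkout
The guest checkout has the higher rate in all 4 groups.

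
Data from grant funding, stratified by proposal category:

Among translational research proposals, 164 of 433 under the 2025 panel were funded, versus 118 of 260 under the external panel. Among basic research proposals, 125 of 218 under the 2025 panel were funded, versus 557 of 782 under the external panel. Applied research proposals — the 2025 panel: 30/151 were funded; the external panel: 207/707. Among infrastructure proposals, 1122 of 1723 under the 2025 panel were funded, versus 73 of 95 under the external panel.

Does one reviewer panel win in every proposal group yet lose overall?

Translational research: the 2025 panel 164/433 = 37.9%, the external panel 118/260 = 45.4% → the external panel
Basic research: the 2025 panel 125/218 = 57.3%, the external panel 557/782 = 71.2% → the external panel
Applied research: the 2025 panel 30/151 = 19.9%, the external panel 207/707 = 29.3% → the external panel
Infrastructure: the 2025 panel 1122/1723 = 65.1%, the external panel 73/95 = 76.8% → the external panel
Overall: the 2025 panel 1441/2525 = 57.1%, the external panel 955/1844 = 51.8% → the 2025 panel
The external panel wins each proposal group but the 2025 panel wins overall — the comparison reverses. The external panel's proposals skew toward applied research, which has a lower base rate.

Yes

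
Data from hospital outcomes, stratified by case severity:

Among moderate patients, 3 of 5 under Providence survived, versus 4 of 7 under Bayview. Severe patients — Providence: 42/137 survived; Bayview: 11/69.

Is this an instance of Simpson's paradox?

Moderate: Providence 3/5 = 60.0%, Bayview 4/7 = 57.1% → Providence
Severe: Providence 42/137 = 30.7%, Bayview 11/69 = 15.9% → Providence
Overall: Providence 45/142 = 31.7%, Bayview 15/76 = 19.7% → Providence
Providence wins overall and in every case group — no reversal.

No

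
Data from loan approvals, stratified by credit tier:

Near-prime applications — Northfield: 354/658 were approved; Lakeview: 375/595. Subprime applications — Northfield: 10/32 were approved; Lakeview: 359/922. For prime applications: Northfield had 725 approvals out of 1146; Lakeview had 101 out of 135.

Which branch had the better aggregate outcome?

Near-prime: Northfield 354/658 = 53.8%, Lakeview 375/595 = 63.0% → Lakeview
Subprime: Northfield 10/32 = 31.2%, Lakeview 359/922 = 38.9% → Lakeview
Prime: Northfield 725/1146 = 63.3%, Lakeview 101/135 = 74.8% → Lakeview
Overall: Northfield 1089/1836 = 59.3%, Lakeview 835/1652 = 50.5% → Northfield
(Lakeview wins every credit group but Northfield wins overall — Lakeview's applications skew toward the low-rate subprime group.)

Northfield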